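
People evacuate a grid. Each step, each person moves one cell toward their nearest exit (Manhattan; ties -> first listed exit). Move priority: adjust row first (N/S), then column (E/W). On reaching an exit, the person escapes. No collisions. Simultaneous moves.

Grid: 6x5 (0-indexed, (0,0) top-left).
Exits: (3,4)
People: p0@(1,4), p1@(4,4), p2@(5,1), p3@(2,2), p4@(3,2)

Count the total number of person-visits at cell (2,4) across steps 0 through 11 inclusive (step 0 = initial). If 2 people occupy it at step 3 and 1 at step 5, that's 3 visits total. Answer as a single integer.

Answer: 1

Derivation:
Step 0: p0@(1,4) p1@(4,4) p2@(5,1) p3@(2,2) p4@(3,2) -> at (2,4): 0 [-], cum=0
Step 1: p0@(2,4) p1@ESC p2@(4,1) p3@(3,2) p4@(3,3) -> at (2,4): 1 [p0], cum=1
Step 2: p0@ESC p1@ESC p2@(3,1) p3@(3,3) p4@ESC -> at (2,4): 0 [-], cum=1
Step 3: p0@ESC p1@ESC p2@(3,2) p3@ESC p4@ESC -> at (2,4): 0 [-], cum=1
Step 4: p0@ESC p1@ESC p2@(3,3) p3@ESC p4@ESC -> at (2,4): 0 [-], cum=1
Step 5: p0@ESC p1@ESC p2@ESC p3@ESC p4@ESC -> at (2,4): 0 [-], cum=1
Total visits = 1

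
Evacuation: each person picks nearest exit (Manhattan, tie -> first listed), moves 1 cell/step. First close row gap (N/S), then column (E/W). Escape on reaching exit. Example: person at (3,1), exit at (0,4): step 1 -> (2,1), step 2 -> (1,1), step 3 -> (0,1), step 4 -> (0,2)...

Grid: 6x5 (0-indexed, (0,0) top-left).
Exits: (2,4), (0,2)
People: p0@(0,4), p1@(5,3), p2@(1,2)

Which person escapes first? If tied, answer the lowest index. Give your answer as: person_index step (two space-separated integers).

Step 1: p0:(0,4)->(1,4) | p1:(5,3)->(4,3) | p2:(1,2)->(0,2)->EXIT
Step 2: p0:(1,4)->(2,4)->EXIT | p1:(4,3)->(3,3) | p2:escaped
Step 3: p0:escaped | p1:(3,3)->(2,3) | p2:escaped
Step 4: p0:escaped | p1:(2,3)->(2,4)->EXIT | p2:escaped
Exit steps: [2, 4, 1]
First to escape: p2 at step 1

Answer: 2 1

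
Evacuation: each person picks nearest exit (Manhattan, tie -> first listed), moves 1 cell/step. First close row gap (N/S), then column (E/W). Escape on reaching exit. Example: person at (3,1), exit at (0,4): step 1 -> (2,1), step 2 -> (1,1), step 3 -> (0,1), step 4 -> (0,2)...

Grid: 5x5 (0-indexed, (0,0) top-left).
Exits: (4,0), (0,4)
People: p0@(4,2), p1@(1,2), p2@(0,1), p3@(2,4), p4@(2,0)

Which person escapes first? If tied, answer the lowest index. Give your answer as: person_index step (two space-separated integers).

Step 1: p0:(4,2)->(4,1) | p1:(1,2)->(0,2) | p2:(0,1)->(0,2) | p3:(2,4)->(1,4) | p4:(2,0)->(3,0)
Step 2: p0:(4,1)->(4,0)->EXIT | p1:(0,2)->(0,3) | p2:(0,2)->(0,3) | p3:(1,4)->(0,4)->EXIT | p4:(3,0)->(4,0)->EXIT
Step 3: p0:escaped | p1:(0,3)->(0,4)->EXIT | p2:(0,3)->(0,4)->EXIT | p3:escaped | p4:escaped
Exit steps: [2, 3, 3, 2, 2]
First to escape: p0 at step 2

Answer: 0 2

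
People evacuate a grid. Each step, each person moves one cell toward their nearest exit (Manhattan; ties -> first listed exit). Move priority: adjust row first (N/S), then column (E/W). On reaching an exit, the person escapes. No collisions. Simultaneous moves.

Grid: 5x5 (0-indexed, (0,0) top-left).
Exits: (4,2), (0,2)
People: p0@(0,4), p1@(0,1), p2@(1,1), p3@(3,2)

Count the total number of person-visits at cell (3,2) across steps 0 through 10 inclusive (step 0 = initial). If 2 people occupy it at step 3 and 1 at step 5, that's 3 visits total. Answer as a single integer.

Answer: 1

Derivation:
Step 0: p0@(0,4) p1@(0,1) p2@(1,1) p3@(3,2) -> at (3,2): 1 [p3], cum=1
Step 1: p0@(0,3) p1@ESC p2@(0,1) p3@ESC -> at (3,2): 0 [-], cum=1
Step 2: p0@ESC p1@ESC p2@ESC p3@ESC -> at (3,2): 0 [-], cum=1
Total visits = 1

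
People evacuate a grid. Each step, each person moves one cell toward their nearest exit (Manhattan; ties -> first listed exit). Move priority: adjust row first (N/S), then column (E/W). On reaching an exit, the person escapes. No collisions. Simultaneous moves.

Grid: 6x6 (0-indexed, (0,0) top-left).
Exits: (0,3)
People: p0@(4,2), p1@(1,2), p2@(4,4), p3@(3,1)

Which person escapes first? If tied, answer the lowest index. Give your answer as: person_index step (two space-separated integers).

Answer: 1 2

Derivation:
Step 1: p0:(4,2)->(3,2) | p1:(1,2)->(0,2) | p2:(4,4)->(3,4) | p3:(3,1)->(2,1)
Step 2: p0:(3,2)->(2,2) | p1:(0,2)->(0,3)->EXIT | p2:(3,4)->(2,4) | p3:(2,1)->(1,1)
Step 3: p0:(2,2)->(1,2) | p1:escaped | p2:(2,4)->(1,4) | p3:(1,1)->(0,1)
Step 4: p0:(1,2)->(0,2) | p1:escaped | p2:(1,4)->(0,4) | p3:(0,1)->(0,2)
Step 5: p0:(0,2)->(0,3)->EXIT | p1:escaped | p2:(0,4)->(0,3)->EXIT | p3:(0,2)->(0,3)->EXIT
Exit steps: [5, 2, 5, 5]
First to escape: p1 at step 2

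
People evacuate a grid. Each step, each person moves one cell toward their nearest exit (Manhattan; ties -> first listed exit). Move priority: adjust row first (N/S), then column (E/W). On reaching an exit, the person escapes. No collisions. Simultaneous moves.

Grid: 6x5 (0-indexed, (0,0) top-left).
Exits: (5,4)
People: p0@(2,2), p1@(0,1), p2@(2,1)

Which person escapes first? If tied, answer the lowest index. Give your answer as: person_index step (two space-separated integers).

Answer: 0 5

Derivation:
Step 1: p0:(2,2)->(3,2) | p1:(0,1)->(1,1) | p2:(2,1)->(3,1)
Step 2: p0:(3,2)->(4,2) | p1:(1,1)->(2,1) | p2:(3,1)->(4,1)
Step 3: p0:(4,2)->(5,2) | p1:(2,1)->(3,1) | p2:(4,1)->(5,1)
Step 4: p0:(5,2)->(5,3) | p1:(3,1)->(4,1) | p2:(5,1)->(5,2)
Step 5: p0:(5,3)->(5,4)->EXIT | p1:(4,1)->(5,1) | p2:(5,2)->(5,3)
Step 6: p0:escaped | p1:(5,1)->(5,2) | p2:(5,3)->(5,4)->EXIT
Step 7: p0:escaped | p1:(5,2)->(5,3) | p2:escaped
Step 8: p0:escaped | p1:(5,3)->(5,4)->EXIT | p2:escaped
Exit steps: [5, 8, 6]
First to escape: p0 at step 5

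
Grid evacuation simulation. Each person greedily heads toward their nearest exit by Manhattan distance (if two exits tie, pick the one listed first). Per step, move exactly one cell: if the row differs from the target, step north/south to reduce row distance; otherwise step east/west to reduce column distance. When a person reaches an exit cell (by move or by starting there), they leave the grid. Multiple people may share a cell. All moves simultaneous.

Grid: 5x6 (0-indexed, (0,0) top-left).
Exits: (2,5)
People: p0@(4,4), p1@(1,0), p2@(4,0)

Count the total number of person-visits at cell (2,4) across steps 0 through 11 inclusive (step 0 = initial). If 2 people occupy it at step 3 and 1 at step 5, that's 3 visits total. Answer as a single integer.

Step 0: p0@(4,4) p1@(1,0) p2@(4,0) -> at (2,4): 0 [-], cum=0
Step 1: p0@(3,4) p1@(2,0) p2@(3,0) -> at (2,4): 0 [-], cum=0
Step 2: p0@(2,4) p1@(2,1) p2@(2,0) -> at (2,4): 1 [p0], cum=1
Step 3: p0@ESC p1@(2,2) p2@(2,1) -> at (2,4): 0 [-], cum=1
Step 4: p0@ESC p1@(2,3) p2@(2,2) -> at (2,4): 0 [-], cum=1
Step 5: p0@ESC p1@(2,4) p2@(2,3) -> at (2,4): 1 [p1], cum=2
Step 6: p0@ESC p1@ESC p2@(2,4) -> at (2,4): 1 [p2], cum=3
Step 7: p0@ESC p1@ESC p2@ESC -> at (2,4): 0 [-], cum=3
Total visits = 3

Answer: 3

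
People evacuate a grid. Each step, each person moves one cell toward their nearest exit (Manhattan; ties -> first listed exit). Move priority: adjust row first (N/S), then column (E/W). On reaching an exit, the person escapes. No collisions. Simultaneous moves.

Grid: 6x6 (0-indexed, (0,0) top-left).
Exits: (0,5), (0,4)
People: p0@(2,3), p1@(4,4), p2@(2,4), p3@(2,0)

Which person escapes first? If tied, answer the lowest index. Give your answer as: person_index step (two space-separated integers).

Step 1: p0:(2,3)->(1,3) | p1:(4,4)->(3,4) | p2:(2,4)->(1,4) | p3:(2,0)->(1,0)
Step 2: p0:(1,3)->(0,3) | p1:(3,4)->(2,4) | p2:(1,4)->(0,4)->EXIT | p3:(1,0)->(0,0)
Step 3: p0:(0,3)->(0,4)->EXIT | p1:(2,4)->(1,4) | p2:escaped | p3:(0,0)->(0,1)
Step 4: p0:escaped | p1:(1,4)->(0,4)->EXIT | p2:escaped | p3:(0,1)->(0,2)
Step 5: p0:escaped | p1:escaped | p2:escaped | p3:(0,2)->(0,3)
Step 6: p0:escaped | p1:escaped | p2:escaped | p3:(0,3)->(0,4)->EXIT
Exit steps: [3, 4, 2, 6]
First to escape: p2 at step 2

Answer: 2 2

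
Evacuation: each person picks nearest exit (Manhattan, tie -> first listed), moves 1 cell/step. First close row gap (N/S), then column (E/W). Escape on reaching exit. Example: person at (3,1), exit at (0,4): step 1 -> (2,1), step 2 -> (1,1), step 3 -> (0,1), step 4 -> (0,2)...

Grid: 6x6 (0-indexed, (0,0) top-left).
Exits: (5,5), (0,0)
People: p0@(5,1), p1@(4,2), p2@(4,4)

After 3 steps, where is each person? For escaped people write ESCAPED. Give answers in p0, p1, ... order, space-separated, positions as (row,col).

Step 1: p0:(5,1)->(5,2) | p1:(4,2)->(5,2) | p2:(4,4)->(5,4)
Step 2: p0:(5,2)->(5,3) | p1:(5,2)->(5,3) | p2:(5,4)->(5,5)->EXIT
Step 3: p0:(5,3)->(5,4) | p1:(5,3)->(5,4) | p2:escaped

(5,4) (5,4) ESCAPED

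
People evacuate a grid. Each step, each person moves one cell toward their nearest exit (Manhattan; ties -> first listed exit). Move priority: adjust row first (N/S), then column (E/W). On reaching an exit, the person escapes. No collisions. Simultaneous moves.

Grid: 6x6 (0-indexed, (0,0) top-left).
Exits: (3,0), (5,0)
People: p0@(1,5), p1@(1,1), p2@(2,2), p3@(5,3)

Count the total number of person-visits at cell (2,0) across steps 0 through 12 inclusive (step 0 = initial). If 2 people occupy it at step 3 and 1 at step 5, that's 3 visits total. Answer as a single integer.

Answer: 0

Derivation:
Step 0: p0@(1,5) p1@(1,1) p2@(2,2) p3@(5,3) -> at (2,0): 0 [-], cum=0
Step 1: p0@(2,5) p1@(2,1) p2@(3,2) p3@(5,2) -> at (2,0): 0 [-], cum=0
Step 2: p0@(3,5) p1@(3,1) p2@(3,1) p3@(5,1) -> at (2,0): 0 [-], cum=0
Step 3: p0@(3,4) p1@ESC p2@ESC p3@ESC -> at (2,0): 0 [-], cum=0
Step 4: p0@(3,3) p1@ESC p2@ESC p3@ESC -> at (2,0): 0 [-], cum=0
Step 5: p0@(3,2) p1@ESC p2@ESC p3@ESC -> at (2,0): 0 [-], cum=0
Step 6: p0@(3,1) p1@ESC p2@ESC p3@ESC -> at (2,0): 0 [-], cum=0
Step 7: p0@ESC p1@ESC p2@ESC p3@ESC -> at (2,0): 0 [-], cum=0
Total visits = 0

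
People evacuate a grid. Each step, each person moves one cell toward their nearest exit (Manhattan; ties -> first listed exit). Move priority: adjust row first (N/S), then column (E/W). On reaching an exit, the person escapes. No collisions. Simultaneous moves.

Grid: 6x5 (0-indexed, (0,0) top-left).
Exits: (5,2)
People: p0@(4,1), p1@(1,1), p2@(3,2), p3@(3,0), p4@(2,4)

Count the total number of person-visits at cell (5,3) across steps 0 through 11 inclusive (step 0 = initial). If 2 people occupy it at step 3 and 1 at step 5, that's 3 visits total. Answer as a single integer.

Step 0: p0@(4,1) p1@(1,1) p2@(3,2) p3@(3,0) p4@(2,4) -> at (5,3): 0 [-], cum=0
Step 1: p0@(5,1) p1@(2,1) p2@(4,2) p3@(4,0) p4@(3,4) -> at (5,3): 0 [-], cum=0
Step 2: p0@ESC p1@(3,1) p2@ESC p3@(5,0) p4@(4,4) -> at (5,3): 0 [-], cum=0
Step 3: p0@ESC p1@(4,1) p2@ESC p3@(5,1) p4@(5,4) -> at (5,3): 0 [-], cum=0
Step 4: p0@ESC p1@(5,1) p2@ESC p3@ESC p4@(5,3) -> at (5,3): 1 [p4], cum=1
Step 5: p0@ESC p1@ESC p2@ESC p3@ESC p4@ESC -> at (5,3): 0 [-], cum=1
Total visits = 1

Answer: 1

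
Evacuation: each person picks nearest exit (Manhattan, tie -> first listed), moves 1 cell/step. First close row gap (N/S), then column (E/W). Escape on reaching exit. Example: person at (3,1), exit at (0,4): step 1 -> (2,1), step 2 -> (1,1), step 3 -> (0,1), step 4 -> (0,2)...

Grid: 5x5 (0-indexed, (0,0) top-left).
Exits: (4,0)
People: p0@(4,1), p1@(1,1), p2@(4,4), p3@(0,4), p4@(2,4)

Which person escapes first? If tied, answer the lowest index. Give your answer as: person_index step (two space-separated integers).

Step 1: p0:(4,1)->(4,0)->EXIT | p1:(1,1)->(2,1) | p2:(4,4)->(4,3) | p3:(0,4)->(1,4) | p4:(2,4)->(3,4)
Step 2: p0:escaped | p1:(2,1)->(3,1) | p2:(4,3)->(4,2) | p3:(1,4)->(2,4) | p4:(3,4)->(4,4)
Step 3: p0:escaped | p1:(3,1)->(4,1) | p2:(4,2)->(4,1) | p3:(2,4)->(3,4) | p4:(4,4)->(4,3)
Step 4: p0:escaped | p1:(4,1)->(4,0)->EXIT | p2:(4,1)->(4,0)->EXIT | p3:(3,4)->(4,4) | p4:(4,3)->(4,2)
Step 5: p0:escaped | p1:escaped | p2:escaped | p3:(4,4)->(4,3) | p4:(4,2)->(4,1)
Step 6: p0:escaped | p1:escaped | p2:escaped | p3:(4,3)->(4,2) | p4:(4,1)->(4,0)->EXIT
Step 7: p0:escaped | p1:escaped | p2:escaped | p3:(4,2)->(4,1) | p4:escaped
Step 8: p0:escaped | p1:escaped | p2:escaped | p3:(4,1)->(4,0)->EXIT | p4:escaped
Exit steps: [1, 4, 4, 8, 6]
First to escape: p0 at step 1

Answer: 0 1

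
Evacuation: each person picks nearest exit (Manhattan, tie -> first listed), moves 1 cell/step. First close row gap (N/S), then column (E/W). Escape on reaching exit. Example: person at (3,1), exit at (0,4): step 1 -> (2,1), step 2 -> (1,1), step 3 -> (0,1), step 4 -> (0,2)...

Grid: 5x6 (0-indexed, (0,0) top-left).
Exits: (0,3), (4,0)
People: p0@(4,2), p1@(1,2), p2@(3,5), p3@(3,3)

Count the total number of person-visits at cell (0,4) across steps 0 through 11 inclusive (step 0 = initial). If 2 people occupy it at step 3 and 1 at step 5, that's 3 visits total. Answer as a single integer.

Step 0: p0@(4,2) p1@(1,2) p2@(3,5) p3@(3,3) -> at (0,4): 0 [-], cum=0
Step 1: p0@(4,1) p1@(0,2) p2@(2,5) p3@(2,3) -> at (0,4): 0 [-], cum=0
Step 2: p0@ESC p1@ESC p2@(1,5) p3@(1,3) -> at (0,4): 0 [-], cum=0
Step 3: p0@ESC p1@ESC p2@(0,5) p3@ESC -> at (0,4): 0 [-], cum=0
Step 4: p0@ESC p1@ESC p2@(0,4) p3@ESC -> at (0,4): 1 [p2], cum=1
Step 5: p0@ESC p1@ESC p2@ESC p3@ESC -> at (0,4): 0 [-], cum=1
Total visits = 1

Answer: 1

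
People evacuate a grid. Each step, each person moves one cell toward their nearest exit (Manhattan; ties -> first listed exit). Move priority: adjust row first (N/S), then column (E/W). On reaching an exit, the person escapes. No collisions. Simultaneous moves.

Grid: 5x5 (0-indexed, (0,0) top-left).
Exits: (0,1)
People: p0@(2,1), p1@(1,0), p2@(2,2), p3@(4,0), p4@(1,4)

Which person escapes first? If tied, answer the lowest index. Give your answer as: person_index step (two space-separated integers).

Step 1: p0:(2,1)->(1,1) | p1:(1,0)->(0,0) | p2:(2,2)->(1,2) | p3:(4,0)->(3,0) | p4:(1,4)->(0,4)
Step 2: p0:(1,1)->(0,1)->EXIT | p1:(0,0)->(0,1)->EXIT | p2:(1,2)->(0,2) | p3:(3,0)->(2,0) | p4:(0,4)->(0,3)
Step 3: p0:escaped | p1:escaped | p2:(0,2)->(0,1)->EXIT | p3:(2,0)->(1,0) | p4:(0,3)->(0,2)
Step 4: p0:escaped | p1:escaped | p2:escaped | p3:(1,0)->(0,0) | p4:(0,2)->(0,1)->EXIT
Step 5: p0:escaped | p1:escaped | p2:escaped | p3:(0,0)->(0,1)->EXIT | p4:escaped
Exit steps: [2, 2, 3, 5, 4]
First to escape: p0 at step 2

Answer: 0 2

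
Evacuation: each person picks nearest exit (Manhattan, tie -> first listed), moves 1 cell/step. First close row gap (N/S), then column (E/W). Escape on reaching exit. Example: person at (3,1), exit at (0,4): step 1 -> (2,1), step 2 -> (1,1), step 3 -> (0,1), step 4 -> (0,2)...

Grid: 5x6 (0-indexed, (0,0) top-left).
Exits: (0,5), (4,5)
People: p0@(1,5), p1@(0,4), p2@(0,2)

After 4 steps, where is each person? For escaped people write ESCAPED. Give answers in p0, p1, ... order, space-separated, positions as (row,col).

Step 1: p0:(1,5)->(0,5)->EXIT | p1:(0,4)->(0,5)->EXIT | p2:(0,2)->(0,3)
Step 2: p0:escaped | p1:escaped | p2:(0,3)->(0,4)
Step 3: p0:escaped | p1:escaped | p2:(0,4)->(0,5)->EXIT

ESCAPED ESCAPED ESCAPED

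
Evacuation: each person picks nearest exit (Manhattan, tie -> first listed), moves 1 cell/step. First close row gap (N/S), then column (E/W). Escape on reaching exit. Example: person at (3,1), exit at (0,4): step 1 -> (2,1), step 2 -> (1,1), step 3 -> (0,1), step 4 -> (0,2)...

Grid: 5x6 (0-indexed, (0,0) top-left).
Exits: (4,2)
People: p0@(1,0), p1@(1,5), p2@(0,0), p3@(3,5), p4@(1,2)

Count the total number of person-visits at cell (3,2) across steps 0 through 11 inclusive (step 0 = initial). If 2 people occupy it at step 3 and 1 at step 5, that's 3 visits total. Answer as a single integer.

Step 0: p0@(1,0) p1@(1,5) p2@(0,0) p3@(3,5) p4@(1,2) -> at (3,2): 0 [-], cum=0
Step 1: p0@(2,0) p1@(2,5) p2@(1,0) p3@(4,5) p4@(2,2) -> at (3,2): 0 [-], cum=0
Step 2: p0@(3,0) p1@(3,5) p2@(2,0) p3@(4,4) p4@(3,2) -> at (3,2): 1 [p4], cum=1
Step 3: p0@(4,0) p1@(4,5) p2@(3,0) p3@(4,3) p4@ESC -> at (3,2): 0 [-], cum=1
Step 4: p0@(4,1) p1@(4,4) p2@(4,0) p3@ESC p4@ESC -> at (3,2): 0 [-], cum=1
Step 5: p0@ESC p1@(4,3) p2@(4,1) p3@ESC p4@ESC -> at (3,2): 0 [-], cum=1
Step 6: p0@ESC p1@ESC p2@ESC p3@ESC p4@ESC -> at (3,2): 0 [-], cum=1
Total visits = 1

Answer: 1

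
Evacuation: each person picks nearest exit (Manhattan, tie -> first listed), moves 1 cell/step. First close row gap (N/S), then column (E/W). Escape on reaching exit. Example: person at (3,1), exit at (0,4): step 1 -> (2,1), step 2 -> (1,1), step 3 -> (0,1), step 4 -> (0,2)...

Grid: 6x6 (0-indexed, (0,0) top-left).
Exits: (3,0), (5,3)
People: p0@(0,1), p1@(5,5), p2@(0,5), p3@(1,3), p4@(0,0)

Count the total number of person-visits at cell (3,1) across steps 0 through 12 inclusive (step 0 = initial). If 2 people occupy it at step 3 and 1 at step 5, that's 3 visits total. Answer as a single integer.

Answer: 1

Derivation:
Step 0: p0@(0,1) p1@(5,5) p2@(0,5) p3@(1,3) p4@(0,0) -> at (3,1): 0 [-], cum=0
Step 1: p0@(1,1) p1@(5,4) p2@(1,5) p3@(2,3) p4@(1,0) -> at (3,1): 0 [-], cum=0
Step 2: p0@(2,1) p1@ESC p2@(2,5) p3@(3,3) p4@(2,0) -> at (3,1): 0 [-], cum=0
Step 3: p0@(3,1) p1@ESC p2@(3,5) p3@(4,3) p4@ESC -> at (3,1): 1 [p0], cum=1
Step 4: p0@ESC p1@ESC p2@(4,5) p3@ESC p4@ESC -> at (3,1): 0 [-], cum=1
Step 5: p0@ESC p1@ESC p2@(5,5) p3@ESC p4@ESC -> at (3,1): 0 [-], cum=1
Step 6: p0@ESC p1@ESC p2@(5,4) p3@ESC p4@ESC -> at (3,1): 0 [-], cum=1
Step 7: p0@ESC p1@ESC p2@ESC p3@ESC p4@ESC -> at (3,1): 0 [-], cum=1
Total visits = 1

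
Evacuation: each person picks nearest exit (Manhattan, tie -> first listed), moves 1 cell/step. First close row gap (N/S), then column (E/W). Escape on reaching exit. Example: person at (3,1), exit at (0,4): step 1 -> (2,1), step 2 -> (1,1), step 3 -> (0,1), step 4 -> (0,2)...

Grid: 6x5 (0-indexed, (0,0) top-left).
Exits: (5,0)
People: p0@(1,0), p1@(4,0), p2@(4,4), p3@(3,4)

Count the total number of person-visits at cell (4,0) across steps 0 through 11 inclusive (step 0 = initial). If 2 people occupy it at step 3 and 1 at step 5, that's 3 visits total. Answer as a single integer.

Step 0: p0@(1,0) p1@(4,0) p2@(4,4) p3@(3,4) -> at (4,0): 1 [p1], cum=1
Step 1: p0@(2,0) p1@ESC p2@(5,4) p3@(4,4) -> at (4,0): 0 [-], cum=1
Step 2: p0@(3,0) p1@ESC p2@(5,3) p3@(5,4) -> at (4,0): 0 [-], cum=1
Step 3: p0@(4,0) p1@ESC p2@(5,2) p3@(5,3) -> at (4,0): 1 [p0], cum=2
Step 4: p0@ESC p1@ESC p2@(5,1) p3@(5,2) -> at (4,0): 0 [-], cum=2
Step 5: p0@ESC p1@ESC p2@ESC p3@(5,1) -> at (4,0): 0 [-], cum=2
Step 6: p0@ESC p1@ESC p2@ESC p3@ESC -> at (4,0): 0 [-], cum=2
Total visits = 2

Answer: 2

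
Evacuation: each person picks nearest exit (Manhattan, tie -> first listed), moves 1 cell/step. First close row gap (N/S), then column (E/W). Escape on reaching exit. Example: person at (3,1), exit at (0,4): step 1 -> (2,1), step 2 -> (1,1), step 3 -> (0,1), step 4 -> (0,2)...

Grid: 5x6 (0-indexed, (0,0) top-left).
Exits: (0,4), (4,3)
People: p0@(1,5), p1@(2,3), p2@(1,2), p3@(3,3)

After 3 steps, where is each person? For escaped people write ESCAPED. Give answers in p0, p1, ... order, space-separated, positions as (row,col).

Step 1: p0:(1,5)->(0,5) | p1:(2,3)->(3,3) | p2:(1,2)->(0,2) | p3:(3,3)->(4,3)->EXIT
Step 2: p0:(0,5)->(0,4)->EXIT | p1:(3,3)->(4,3)->EXIT | p2:(0,2)->(0,3) | p3:escaped
Step 3: p0:escaped | p1:escaped | p2:(0,3)->(0,4)->EXIT | p3:escaped

ESCAPED ESCAPED ESCAPED ESCAPED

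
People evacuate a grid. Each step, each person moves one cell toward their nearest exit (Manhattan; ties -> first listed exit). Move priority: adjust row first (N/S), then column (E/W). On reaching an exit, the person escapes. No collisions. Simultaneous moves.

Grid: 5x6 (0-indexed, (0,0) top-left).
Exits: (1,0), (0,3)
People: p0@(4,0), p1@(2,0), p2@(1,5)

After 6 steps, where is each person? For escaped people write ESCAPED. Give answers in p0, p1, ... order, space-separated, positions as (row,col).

Step 1: p0:(4,0)->(3,0) | p1:(2,0)->(1,0)->EXIT | p2:(1,5)->(0,5)
Step 2: p0:(3,0)->(2,0) | p1:escaped | p2:(0,5)->(0,4)
Step 3: p0:(2,0)->(1,0)->EXIT | p1:escaped | p2:(0,4)->(0,3)->EXIT

ESCAPED ESCAPED ESCAPED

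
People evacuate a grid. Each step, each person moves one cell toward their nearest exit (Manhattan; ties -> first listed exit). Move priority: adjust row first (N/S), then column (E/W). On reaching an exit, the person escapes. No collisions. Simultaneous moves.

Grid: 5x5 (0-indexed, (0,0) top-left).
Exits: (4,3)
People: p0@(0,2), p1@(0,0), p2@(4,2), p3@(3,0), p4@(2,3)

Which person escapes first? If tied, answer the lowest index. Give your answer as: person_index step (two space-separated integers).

Step 1: p0:(0,2)->(1,2) | p1:(0,0)->(1,0) | p2:(4,2)->(4,3)->EXIT | p3:(3,0)->(4,0) | p4:(2,3)->(3,3)
Step 2: p0:(1,2)->(2,2) | p1:(1,0)->(2,0) | p2:escaped | p3:(4,0)->(4,1) | p4:(3,3)->(4,3)->EXIT
Step 3: p0:(2,2)->(3,2) | p1:(2,0)->(3,0) | p2:escaped | p3:(4,1)->(4,2) | p4:escaped
Step 4: p0:(3,2)->(4,2) | p1:(3,0)->(4,0) | p2:escaped | p3:(4,2)->(4,3)->EXIT | p4:escaped
Step 5: p0:(4,2)->(4,3)->EXIT | p1:(4,0)->(4,1) | p2:escaped | p3:escaped | p4:escaped
Step 6: p0:escaped | p1:(4,1)->(4,2) | p2:escaped | p3:escaped | p4:escaped
Step 7: p0:escaped | p1:(4,2)->(4,3)->EXIT | p2:escaped | p3:escaped | p4:escaped
Exit steps: [5, 7, 1, 4, 2]
First to escape: p2 at step 1

Answer: 2 1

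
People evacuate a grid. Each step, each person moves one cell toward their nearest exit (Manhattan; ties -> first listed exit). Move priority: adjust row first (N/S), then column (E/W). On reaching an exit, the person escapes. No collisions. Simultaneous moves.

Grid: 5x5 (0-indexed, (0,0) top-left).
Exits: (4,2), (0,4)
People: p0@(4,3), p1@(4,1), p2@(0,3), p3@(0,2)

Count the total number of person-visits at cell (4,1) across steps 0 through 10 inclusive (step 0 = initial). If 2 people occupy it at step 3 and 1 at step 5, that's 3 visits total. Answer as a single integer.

Step 0: p0@(4,3) p1@(4,1) p2@(0,3) p3@(0,2) -> at (4,1): 1 [p1], cum=1
Step 1: p0@ESC p1@ESC p2@ESC p3@(0,3) -> at (4,1): 0 [-], cum=1
Step 2: p0@ESC p1@ESC p2@ESC p3@ESC -> at (4,1): 0 [-], cum=1
Total visits = 1

Answer: 1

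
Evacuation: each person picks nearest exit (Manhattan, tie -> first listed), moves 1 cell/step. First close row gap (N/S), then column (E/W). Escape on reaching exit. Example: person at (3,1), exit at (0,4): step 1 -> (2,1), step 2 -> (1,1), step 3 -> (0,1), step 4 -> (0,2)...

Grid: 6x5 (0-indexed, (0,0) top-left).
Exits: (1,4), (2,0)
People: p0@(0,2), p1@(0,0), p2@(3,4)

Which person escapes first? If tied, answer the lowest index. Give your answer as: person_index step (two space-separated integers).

Answer: 1 2

Derivation:
Step 1: p0:(0,2)->(1,2) | p1:(0,0)->(1,0) | p2:(3,4)->(2,4)
Step 2: p0:(1,2)->(1,3) | p1:(1,0)->(2,0)->EXIT | p2:(2,4)->(1,4)->EXIT
Step 3: p0:(1,3)->(1,4)->EXIT | p1:escaped | p2:escaped
Exit steps: [3, 2, 2]
First to escape: p1 at step 2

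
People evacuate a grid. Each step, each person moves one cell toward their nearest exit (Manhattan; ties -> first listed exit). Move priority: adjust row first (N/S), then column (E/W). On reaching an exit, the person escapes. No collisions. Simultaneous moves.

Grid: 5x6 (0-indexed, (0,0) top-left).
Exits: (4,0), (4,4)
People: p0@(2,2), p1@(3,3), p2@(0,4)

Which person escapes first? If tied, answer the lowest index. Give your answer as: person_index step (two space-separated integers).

Step 1: p0:(2,2)->(3,2) | p1:(3,3)->(4,3) | p2:(0,4)->(1,4)
Step 2: p0:(3,2)->(4,2) | p1:(4,3)->(4,4)->EXIT | p2:(1,4)->(2,4)
Step 3: p0:(4,2)->(4,1) | p1:escaped | p2:(2,4)->(3,4)
Step 4: p0:(4,1)->(4,0)->EXIT | p1:escaped | p2:(3,4)->(4,4)->EXIT
Exit steps: [4, 2, 4]
First to escape: p1 at step 2

Answer: 1 2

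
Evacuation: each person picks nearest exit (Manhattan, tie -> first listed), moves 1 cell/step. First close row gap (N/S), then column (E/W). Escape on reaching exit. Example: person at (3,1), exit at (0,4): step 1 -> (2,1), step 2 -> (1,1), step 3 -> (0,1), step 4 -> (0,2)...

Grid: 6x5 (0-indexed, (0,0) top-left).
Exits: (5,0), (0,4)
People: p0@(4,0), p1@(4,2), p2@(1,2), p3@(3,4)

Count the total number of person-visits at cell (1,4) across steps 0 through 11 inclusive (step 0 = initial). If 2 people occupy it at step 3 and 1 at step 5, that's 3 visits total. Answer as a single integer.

Answer: 1

Derivation:
Step 0: p0@(4,0) p1@(4,2) p2@(1,2) p3@(3,4) -> at (1,4): 0 [-], cum=0
Step 1: p0@ESC p1@(5,2) p2@(0,2) p3@(2,4) -> at (1,4): 0 [-], cum=0
Step 2: p0@ESC p1@(5,1) p2@(0,3) p3@(1,4) -> at (1,4): 1 [p3], cum=1
Step 3: p0@ESC p1@ESC p2@ESC p3@ESC -> at (1,4): 0 [-], cum=1
Total visits = 1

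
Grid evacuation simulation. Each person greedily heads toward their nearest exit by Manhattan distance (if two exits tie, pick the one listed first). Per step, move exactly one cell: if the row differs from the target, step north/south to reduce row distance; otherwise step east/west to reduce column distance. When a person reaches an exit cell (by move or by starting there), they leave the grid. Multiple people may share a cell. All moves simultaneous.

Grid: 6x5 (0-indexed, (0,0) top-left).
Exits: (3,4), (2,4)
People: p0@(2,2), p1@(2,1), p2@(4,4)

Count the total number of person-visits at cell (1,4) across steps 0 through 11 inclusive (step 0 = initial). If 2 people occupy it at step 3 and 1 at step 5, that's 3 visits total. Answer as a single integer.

Answer: 0

Derivation:
Step 0: p0@(2,2) p1@(2,1) p2@(4,4) -> at (1,4): 0 [-], cum=0
Step 1: p0@(2,3) p1@(2,2) p2@ESC -> at (1,4): 0 [-], cum=0
Step 2: p0@ESC p1@(2,3) p2@ESC -> at (1,4): 0 [-], cum=0
Step 3: p0@ESC p1@ESC p2@ESC -> at (1,4): 0 [-], cum=0
Total visits = 0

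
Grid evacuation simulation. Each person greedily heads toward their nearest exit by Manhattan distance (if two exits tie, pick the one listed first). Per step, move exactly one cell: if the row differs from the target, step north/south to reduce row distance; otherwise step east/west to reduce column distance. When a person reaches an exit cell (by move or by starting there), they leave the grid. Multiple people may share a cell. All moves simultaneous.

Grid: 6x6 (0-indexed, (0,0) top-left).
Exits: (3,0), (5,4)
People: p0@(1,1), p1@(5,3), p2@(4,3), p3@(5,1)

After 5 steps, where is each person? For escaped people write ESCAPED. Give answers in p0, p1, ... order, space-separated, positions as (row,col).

Step 1: p0:(1,1)->(2,1) | p1:(5,3)->(5,4)->EXIT | p2:(4,3)->(5,3) | p3:(5,1)->(4,1)
Step 2: p0:(2,1)->(3,1) | p1:escaped | p2:(5,3)->(5,4)->EXIT | p3:(4,1)->(3,1)
Step 3: p0:(3,1)->(3,0)->EXIT | p1:escaped | p2:escaped | p3:(3,1)->(3,0)->EXIT

ESCAPED ESCAPED ESCAPED ESCAPED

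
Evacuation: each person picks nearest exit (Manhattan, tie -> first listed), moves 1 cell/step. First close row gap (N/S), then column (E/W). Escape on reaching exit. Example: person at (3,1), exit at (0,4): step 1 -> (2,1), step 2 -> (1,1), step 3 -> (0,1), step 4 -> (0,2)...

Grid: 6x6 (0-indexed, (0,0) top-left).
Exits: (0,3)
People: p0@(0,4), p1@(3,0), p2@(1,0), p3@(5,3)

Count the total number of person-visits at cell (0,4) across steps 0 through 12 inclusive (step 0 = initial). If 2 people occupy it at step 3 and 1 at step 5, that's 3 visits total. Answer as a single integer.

Answer: 1

Derivation:
Step 0: p0@(0,4) p1@(3,0) p2@(1,0) p3@(5,3) -> at (0,4): 1 [p0], cum=1
Step 1: p0@ESC p1@(2,0) p2@(0,0) p3@(4,3) -> at (0,4): 0 [-], cum=1
Step 2: p0@ESC p1@(1,0) p2@(0,1) p3@(3,3) -> at (0,4): 0 [-], cum=1
Step 3: p0@ESC p1@(0,0) p2@(0,2) p3@(2,3) -> at (0,4): 0 [-], cum=1
Step 4: p0@ESC p1@(0,1) p2@ESC p3@(1,3) -> at (0,4): 0 [-], cum=1
Step 5: p0@ESC p1@(0,2) p2@ESC p3@ESC -> at (0,4): 0 [-], cum=1
Step 6: p0@ESC p1@ESC p2@ESC p3@ESC -> at (0,4): 0 [-], cum=1
Total visits = 1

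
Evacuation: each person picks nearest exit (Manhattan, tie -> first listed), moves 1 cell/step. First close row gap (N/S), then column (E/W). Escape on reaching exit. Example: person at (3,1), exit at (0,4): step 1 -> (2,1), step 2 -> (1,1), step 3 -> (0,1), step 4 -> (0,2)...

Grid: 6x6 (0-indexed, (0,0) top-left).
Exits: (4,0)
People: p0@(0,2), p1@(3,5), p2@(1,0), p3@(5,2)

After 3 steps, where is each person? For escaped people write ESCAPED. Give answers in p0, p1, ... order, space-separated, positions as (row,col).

Step 1: p0:(0,2)->(1,2) | p1:(3,5)->(4,5) | p2:(1,0)->(2,0) | p3:(5,2)->(4,2)
Step 2: p0:(1,2)->(2,2) | p1:(4,5)->(4,4) | p2:(2,0)->(3,0) | p3:(4,2)->(4,1)
Step 3: p0:(2,2)->(3,2) | p1:(4,4)->(4,3) | p2:(3,0)->(4,0)->EXIT | p3:(4,1)->(4,0)->EXIT

(3,2) (4,3) ESCAPED ESCAPED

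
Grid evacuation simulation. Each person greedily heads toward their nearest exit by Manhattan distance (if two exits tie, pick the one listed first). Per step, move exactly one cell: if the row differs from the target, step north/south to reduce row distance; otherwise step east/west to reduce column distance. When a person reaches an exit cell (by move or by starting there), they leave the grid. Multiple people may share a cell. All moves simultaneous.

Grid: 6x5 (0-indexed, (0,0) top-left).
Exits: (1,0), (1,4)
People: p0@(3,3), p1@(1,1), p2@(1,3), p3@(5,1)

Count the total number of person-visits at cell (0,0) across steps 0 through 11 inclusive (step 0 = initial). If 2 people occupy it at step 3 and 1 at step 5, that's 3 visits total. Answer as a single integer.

Step 0: p0@(3,3) p1@(1,1) p2@(1,3) p3@(5,1) -> at (0,0): 0 [-], cum=0
Step 1: p0@(2,3) p1@ESC p2@ESC p3@(4,1) -> at (0,0): 0 [-], cum=0
Step 2: p0@(1,3) p1@ESC p2@ESC p3@(3,1) -> at (0,0): 0 [-], cum=0
Step 3: p0@ESC p1@ESC p2@ESC p3@(2,1) -> at (0,0): 0 [-], cum=0
Step 4: p0@ESC p1@ESC p2@ESC p3@(1,1) -> at (0,0): 0 [-], cum=0
Step 5: p0@ESC p1@ESC p2@ESC p3@ESC -> at (0,0): 0 [-], cum=0
Total visits = 0

Answer: 0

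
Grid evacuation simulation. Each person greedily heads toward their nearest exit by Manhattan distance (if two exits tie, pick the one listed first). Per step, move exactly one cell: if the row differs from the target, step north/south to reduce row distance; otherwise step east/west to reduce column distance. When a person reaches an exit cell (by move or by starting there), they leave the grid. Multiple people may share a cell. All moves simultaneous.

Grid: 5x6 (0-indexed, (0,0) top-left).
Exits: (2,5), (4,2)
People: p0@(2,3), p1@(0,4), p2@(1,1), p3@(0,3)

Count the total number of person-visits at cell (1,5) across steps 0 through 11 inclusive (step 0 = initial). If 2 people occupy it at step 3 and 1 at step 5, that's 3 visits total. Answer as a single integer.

Step 0: p0@(2,3) p1@(0,4) p2@(1,1) p3@(0,3) -> at (1,5): 0 [-], cum=0
Step 1: p0@(2,4) p1@(1,4) p2@(2,1) p3@(1,3) -> at (1,5): 0 [-], cum=0
Step 2: p0@ESC p1@(2,4) p2@(3,1) p3@(2,3) -> at (1,5): 0 [-], cum=0
Step 3: p0@ESC p1@ESC p2@(4,1) p3@(2,4) -> at (1,5): 0 [-], cum=0
Step 4: p0@ESC p1@ESC p2@ESC p3@ESC -> at (1,5): 0 [-], cum=0
Total visits = 0

Answer: 0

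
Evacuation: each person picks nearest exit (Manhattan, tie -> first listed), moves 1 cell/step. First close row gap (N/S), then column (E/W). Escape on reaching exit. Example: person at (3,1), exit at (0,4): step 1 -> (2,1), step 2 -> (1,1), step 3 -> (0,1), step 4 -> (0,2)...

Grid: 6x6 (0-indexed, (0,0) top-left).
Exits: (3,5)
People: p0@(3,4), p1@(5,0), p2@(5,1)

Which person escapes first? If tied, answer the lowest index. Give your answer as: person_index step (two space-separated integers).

Answer: 0 1

Derivation:
Step 1: p0:(3,4)->(3,5)->EXIT | p1:(5,0)->(4,0) | p2:(5,1)->(4,1)
Step 2: p0:escaped | p1:(4,0)->(3,0) | p2:(4,1)->(3,1)
Step 3: p0:escaped | p1:(3,0)->(3,1) | p2:(3,1)->(3,2)
Step 4: p0:escaped | p1:(3,1)->(3,2) | p2:(3,2)->(3,3)
Step 5: p0:escaped | p1:(3,2)->(3,3) | p2:(3,3)->(3,4)
Step 6: p0:escaped | p1:(3,3)->(3,4) | p2:(3,4)->(3,5)->EXIT
Step 7: p0:escaped | p1:(3,4)->(3,5)->EXIT | p2:escaped
Exit steps: [1, 7, 6]
First to escape: p0 at step 1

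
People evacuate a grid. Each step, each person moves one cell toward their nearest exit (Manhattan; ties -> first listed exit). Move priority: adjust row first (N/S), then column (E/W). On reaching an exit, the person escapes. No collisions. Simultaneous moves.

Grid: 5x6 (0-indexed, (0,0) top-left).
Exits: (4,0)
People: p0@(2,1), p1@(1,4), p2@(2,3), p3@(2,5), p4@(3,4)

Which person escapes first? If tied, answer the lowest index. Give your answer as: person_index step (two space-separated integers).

Step 1: p0:(2,1)->(3,1) | p1:(1,4)->(2,4) | p2:(2,3)->(3,3) | p3:(2,5)->(3,5) | p4:(3,4)->(4,4)
Step 2: p0:(3,1)->(4,1) | p1:(2,4)->(3,4) | p2:(3,3)->(4,3) | p3:(3,5)->(4,5) | p4:(4,4)->(4,3)
Step 3: p0:(4,1)->(4,0)->EXIT | p1:(3,4)->(4,4) | p2:(4,3)->(4,2) | p3:(4,5)->(4,4) | p4:(4,3)->(4,2)
Step 4: p0:escaped | p1:(4,4)->(4,3) | p2:(4,2)->(4,1) | p3:(4,4)->(4,3) | p4:(4,2)->(4,1)
Step 5: p0:escaped | p1:(4,3)->(4,2) | p2:(4,1)->(4,0)->EXIT | p3:(4,3)->(4,2) | p4:(4,1)->(4,0)->EXIT
Step 6: p0:escaped | p1:(4,2)->(4,1) | p2:escaped | p3:(4,2)->(4,1) | p4:escaped
Step 7: p0:escaped | p1:(4,1)->(4,0)->EXIT | p2:escaped | p3:(4,1)->(4,0)->EXIT | p4:escaped
Exit steps: [3, 7, 5, 7, 5]
First to escape: p0 at step 3

Answer: 0 3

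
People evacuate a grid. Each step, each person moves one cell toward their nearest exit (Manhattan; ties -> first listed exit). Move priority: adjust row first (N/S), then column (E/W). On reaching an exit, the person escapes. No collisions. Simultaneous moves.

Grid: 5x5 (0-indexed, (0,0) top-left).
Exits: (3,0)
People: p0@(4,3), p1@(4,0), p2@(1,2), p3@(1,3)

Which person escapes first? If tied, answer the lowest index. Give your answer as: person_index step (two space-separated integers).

Answer: 1 1

Derivation:
Step 1: p0:(4,3)->(3,3) | p1:(4,0)->(3,0)->EXIT | p2:(1,2)->(2,2) | p3:(1,3)->(2,3)
Step 2: p0:(3,3)->(3,2) | p1:escaped | p2:(2,2)->(3,2) | p3:(2,3)->(3,3)
Step 3: p0:(3,2)->(3,1) | p1:escaped | p2:(3,2)->(3,1) | p3:(3,3)->(3,2)
Step 4: p0:(3,1)->(3,0)->EXIT | p1:escaped | p2:(3,1)->(3,0)->EXIT | p3:(3,2)->(3,1)
Step 5: p0:escaped | p1:escaped | p2:escaped | p3:(3,1)->(3,0)->EXIT
Exit steps: [4, 1, 4, 5]
First to escape: p1 at step 1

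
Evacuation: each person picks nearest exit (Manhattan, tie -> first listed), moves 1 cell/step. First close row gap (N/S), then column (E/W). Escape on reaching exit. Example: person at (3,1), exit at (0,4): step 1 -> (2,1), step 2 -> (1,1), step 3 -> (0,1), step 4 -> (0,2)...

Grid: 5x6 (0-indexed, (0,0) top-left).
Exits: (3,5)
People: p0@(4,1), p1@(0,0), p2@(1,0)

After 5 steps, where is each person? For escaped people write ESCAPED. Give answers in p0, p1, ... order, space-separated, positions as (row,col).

Step 1: p0:(4,1)->(3,1) | p1:(0,0)->(1,0) | p2:(1,0)->(2,0)
Step 2: p0:(3,1)->(3,2) | p1:(1,0)->(2,0) | p2:(2,0)->(3,0)
Step 3: p0:(3,2)->(3,3) | p1:(2,0)->(3,0) | p2:(3,0)->(3,1)
Step 4: p0:(3,3)->(3,4) | p1:(3,0)->(3,1) | p2:(3,1)->(3,2)
Step 5: p0:(3,4)->(3,5)->EXIT | p1:(3,1)->(3,2) | p2:(3,2)->(3,3)

ESCAPED (3,2) (3,3)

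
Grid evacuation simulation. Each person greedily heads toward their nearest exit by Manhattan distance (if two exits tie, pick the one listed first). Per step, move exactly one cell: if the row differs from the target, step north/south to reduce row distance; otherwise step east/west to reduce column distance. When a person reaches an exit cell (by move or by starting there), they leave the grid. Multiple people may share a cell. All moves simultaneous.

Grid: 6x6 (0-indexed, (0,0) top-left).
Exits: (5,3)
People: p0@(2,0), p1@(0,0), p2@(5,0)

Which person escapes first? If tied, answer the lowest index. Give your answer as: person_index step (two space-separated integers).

Answer: 2 3

Derivation:
Step 1: p0:(2,0)->(3,0) | p1:(0,0)->(1,0) | p2:(5,0)->(5,1)
Step 2: p0:(3,0)->(4,0) | p1:(1,0)->(2,0) | p2:(5,1)->(5,2)
Step 3: p0:(4,0)->(5,0) | p1:(2,0)->(3,0) | p2:(5,2)->(5,3)->EXIT
Step 4: p0:(5,0)->(5,1) | p1:(3,0)->(4,0) | p2:escaped
Step 5: p0:(5,1)->(5,2) | p1:(4,0)->(5,0) | p2:escaped
Step 6: p0:(5,2)->(5,3)->EXIT | p1:(5,0)->(5,1) | p2:escaped
Step 7: p0:escaped | p1:(5,1)->(5,2) | p2:escaped
Step 8: p0:escaped | p1:(5,2)->(5,3)->EXIT | p2:escaped
Exit steps: [6, 8, 3]
First to escape: p2 at step 3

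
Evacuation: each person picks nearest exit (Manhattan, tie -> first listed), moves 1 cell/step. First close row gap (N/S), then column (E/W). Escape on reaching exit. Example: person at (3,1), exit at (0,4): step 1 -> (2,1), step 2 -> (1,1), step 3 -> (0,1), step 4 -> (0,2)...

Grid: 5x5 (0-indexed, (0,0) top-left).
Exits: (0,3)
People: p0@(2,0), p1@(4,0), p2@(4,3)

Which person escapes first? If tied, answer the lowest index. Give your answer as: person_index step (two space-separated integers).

Step 1: p0:(2,0)->(1,0) | p1:(4,0)->(3,0) | p2:(4,3)->(3,3)
Step 2: p0:(1,0)->(0,0) | p1:(3,0)->(2,0) | p2:(3,3)->(2,3)
Step 3: p0:(0,0)->(0,1) | p1:(2,0)->(1,0) | p2:(2,3)->(1,3)
Step 4: p0:(0,1)->(0,2) | p1:(1,0)->(0,0) | p2:(1,3)->(0,3)->EXIT
Step 5: p0:(0,2)->(0,3)->EXIT | p1:(0,0)->(0,1) | p2:escaped
Step 6: p0:escaped | p1:(0,1)->(0,2) | p2:escaped
Step 7: p0:escaped | p1:(0,2)->(0,3)->EXIT | p2:escaped
Exit steps: [5, 7, 4]
First to escape: p2 at step 4

Answer: 2 4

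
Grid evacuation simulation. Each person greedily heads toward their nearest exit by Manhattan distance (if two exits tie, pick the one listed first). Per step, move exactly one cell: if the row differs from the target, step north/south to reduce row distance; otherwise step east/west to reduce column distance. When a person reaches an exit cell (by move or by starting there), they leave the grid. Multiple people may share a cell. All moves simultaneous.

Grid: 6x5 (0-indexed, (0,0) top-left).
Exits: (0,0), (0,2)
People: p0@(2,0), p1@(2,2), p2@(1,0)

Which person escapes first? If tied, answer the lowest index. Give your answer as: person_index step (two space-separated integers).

Answer: 2 1

Derivation:
Step 1: p0:(2,0)->(1,0) | p1:(2,2)->(1,2) | p2:(1,0)->(0,0)->EXIT
Step 2: p0:(1,0)->(0,0)->EXIT | p1:(1,2)->(0,2)->EXIT | p2:escaped
Exit steps: [2, 2, 1]
First to escape: p2 at step 1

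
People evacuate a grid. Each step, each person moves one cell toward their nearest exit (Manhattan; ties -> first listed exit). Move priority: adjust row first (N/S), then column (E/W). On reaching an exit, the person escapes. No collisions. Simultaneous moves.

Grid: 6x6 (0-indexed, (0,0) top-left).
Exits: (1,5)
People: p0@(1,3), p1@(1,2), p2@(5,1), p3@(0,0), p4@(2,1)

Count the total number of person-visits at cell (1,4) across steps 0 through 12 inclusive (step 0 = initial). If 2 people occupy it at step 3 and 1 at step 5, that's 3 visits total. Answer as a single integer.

Answer: 5

Derivation:
Step 0: p0@(1,3) p1@(1,2) p2@(5,1) p3@(0,0) p4@(2,1) -> at (1,4): 0 [-], cum=0
Step 1: p0@(1,4) p1@(1,3) p2@(4,1) p3@(1,0) p4@(1,1) -> at (1,4): 1 [p0], cum=1
Step 2: p0@ESC p1@(1,4) p2@(3,1) p3@(1,1) p4@(1,2) -> at (1,4): 1 [p1], cum=2
Step 3: p0@ESC p1@ESC p2@(2,1) p3@(1,2) p4@(1,3) -> at (1,4): 0 [-], cum=2
Step 4: p0@ESC p1@ESC p2@(1,1) p3@(1,3) p4@(1,4) -> at (1,4): 1 [p4], cum=3
Step 5: p0@ESC p1@ESC p2@(1,2) p3@(1,4) p4@ESC -> at (1,4): 1 [p3], cum=4
Step 6: p0@ESC p1@ESC p2@(1,3) p3@ESC p4@ESC -> at (1,4): 0 [-], cum=4
Step 7: p0@ESC p1@ESC p2@(1,4) p3@ESC p4@ESC -> at (1,4): 1 [p2], cum=5
Step 8: p0@ESC p1@ESC p2@ESC p3@ESC p4@ESC -> at (1,4): 0 [-], cum=5
Total visits = 5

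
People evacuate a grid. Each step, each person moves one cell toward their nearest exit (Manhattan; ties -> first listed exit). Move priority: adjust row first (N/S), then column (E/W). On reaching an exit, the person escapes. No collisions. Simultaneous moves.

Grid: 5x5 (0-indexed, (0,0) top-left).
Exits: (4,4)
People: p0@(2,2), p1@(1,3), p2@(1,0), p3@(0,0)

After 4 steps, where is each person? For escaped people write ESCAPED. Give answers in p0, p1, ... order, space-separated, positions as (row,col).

Step 1: p0:(2,2)->(3,2) | p1:(1,3)->(2,3) | p2:(1,0)->(2,0) | p3:(0,0)->(1,0)
Step 2: p0:(3,2)->(4,2) | p1:(2,3)->(3,3) | p2:(2,0)->(3,0) | p3:(1,0)->(2,0)
Step 3: p0:(4,2)->(4,3) | p1:(3,3)->(4,3) | p2:(3,0)->(4,0) | p3:(2,0)->(3,0)
Step 4: p0:(4,3)->(4,4)->EXIT | p1:(4,3)->(4,4)->EXIT | p2:(4,0)->(4,1) | p3:(3,0)->(4,0)

ESCAPED ESCAPED (4,1) (4,0)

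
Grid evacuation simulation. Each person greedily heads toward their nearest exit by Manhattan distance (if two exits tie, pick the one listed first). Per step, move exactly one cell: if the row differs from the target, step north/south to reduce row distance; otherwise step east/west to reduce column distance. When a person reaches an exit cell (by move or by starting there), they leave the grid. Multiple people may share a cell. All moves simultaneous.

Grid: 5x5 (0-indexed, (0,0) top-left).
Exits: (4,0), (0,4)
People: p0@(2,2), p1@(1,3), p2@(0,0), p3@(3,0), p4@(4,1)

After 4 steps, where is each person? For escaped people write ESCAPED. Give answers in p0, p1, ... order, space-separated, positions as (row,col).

Step 1: p0:(2,2)->(3,2) | p1:(1,3)->(0,3) | p2:(0,0)->(1,0) | p3:(3,0)->(4,0)->EXIT | p4:(4,1)->(4,0)->EXIT
Step 2: p0:(3,2)->(4,2) | p1:(0,3)->(0,4)->EXIT | p2:(1,0)->(2,0) | p3:escaped | p4:escaped
Step 3: p0:(4,2)->(4,1) | p1:escaped | p2:(2,0)->(3,0) | p3:escaped | p4:escaped
Step 4: p0:(4,1)->(4,0)->EXIT | p1:escaped | p2:(3,0)->(4,0)->EXIT | p3:escaped | p4:escaped

ESCAPED ESCAPED ESCAPED ESCAPED ESCAPED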